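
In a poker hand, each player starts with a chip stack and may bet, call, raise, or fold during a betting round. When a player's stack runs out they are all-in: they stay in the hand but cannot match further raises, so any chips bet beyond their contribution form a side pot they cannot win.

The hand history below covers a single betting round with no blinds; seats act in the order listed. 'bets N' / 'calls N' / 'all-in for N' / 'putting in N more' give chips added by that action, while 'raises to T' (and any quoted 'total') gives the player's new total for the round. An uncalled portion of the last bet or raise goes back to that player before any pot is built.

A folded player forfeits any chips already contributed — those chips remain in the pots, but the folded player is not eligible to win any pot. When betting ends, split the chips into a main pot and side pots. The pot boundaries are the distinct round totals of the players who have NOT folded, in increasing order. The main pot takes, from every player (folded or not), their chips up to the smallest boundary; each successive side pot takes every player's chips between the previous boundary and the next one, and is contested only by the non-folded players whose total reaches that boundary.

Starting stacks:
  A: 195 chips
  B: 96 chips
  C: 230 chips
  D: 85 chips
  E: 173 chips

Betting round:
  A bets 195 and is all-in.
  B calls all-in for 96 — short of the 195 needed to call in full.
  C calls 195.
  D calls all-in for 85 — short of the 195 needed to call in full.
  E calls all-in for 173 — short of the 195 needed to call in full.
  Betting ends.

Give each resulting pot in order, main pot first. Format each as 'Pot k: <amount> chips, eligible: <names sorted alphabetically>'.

Contributions: A=195, B=96, C=195, D=85, E=173
Pot levels (distinct totals of non-folded players): 85, 96, 173, 195
Layer 1-85: 85 each from A, B, C, D, E = 85*5 = 425 chips; eligible A, B, C, D, E
Layer 86-96: 11 each from A, B, C, E = 11*4 = 44 chips; eligible A, B, C, E
Layer 97-173: 77 each from A, C, E = 77*3 = 231 chips; eligible A, C, E
Layer 174-195: 22 each from A, C = 22*2 = 44 chips; eligible A, C

Pot 1: 425 chips, eligible: A, B, C, D, E
Pot 2: 44 chips, eligible: A, B, C, E
Pot 3: 231 chips, eligible: A, C, E
Pot 4: 44 chips, eligible: A, C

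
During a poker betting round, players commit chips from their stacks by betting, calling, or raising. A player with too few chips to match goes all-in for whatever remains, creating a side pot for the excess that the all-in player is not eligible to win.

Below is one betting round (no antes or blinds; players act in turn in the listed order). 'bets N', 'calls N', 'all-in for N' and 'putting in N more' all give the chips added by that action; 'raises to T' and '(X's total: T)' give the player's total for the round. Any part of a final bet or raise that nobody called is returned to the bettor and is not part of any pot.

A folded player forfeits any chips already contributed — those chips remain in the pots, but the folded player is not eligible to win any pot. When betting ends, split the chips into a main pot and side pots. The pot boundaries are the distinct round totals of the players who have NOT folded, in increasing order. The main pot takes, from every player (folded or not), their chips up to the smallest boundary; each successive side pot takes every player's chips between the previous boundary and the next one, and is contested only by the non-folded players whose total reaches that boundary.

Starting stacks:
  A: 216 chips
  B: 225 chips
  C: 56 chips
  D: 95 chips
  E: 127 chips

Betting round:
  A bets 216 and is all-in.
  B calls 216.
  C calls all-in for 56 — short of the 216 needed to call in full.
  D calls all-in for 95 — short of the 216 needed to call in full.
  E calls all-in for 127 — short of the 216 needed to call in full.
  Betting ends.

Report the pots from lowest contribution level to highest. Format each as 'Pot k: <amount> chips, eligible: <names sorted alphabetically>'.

Contributions: A=216, B=216, C=56, D=95, E=127
Pot levels (distinct totals of non-folded players): 56, 95, 127, 216
Layer 1-56: 56 each from A, B, C, D, E = 56*5 = 280 chips; eligible A, B, C, D, E
Layer 57-95: 39 each from A, B, D, E = 39*4 = 156 chips; eligible A, B, D, E
Layer 96-127: 32 each from A, B, E = 32*3 = 96 chips; eligible A, B, E
Layer 128-216: 89 each from A, B = 89*2 = 178 chips; eligible A, B

Pot 1: 280 chips, eligible: A, B, C, D, E
Pot 2: 156 chips, eligible: A, B, D, E
Pot 3: 96 chips, eligible: A, B, E
Pot 4: 178 chips, eligible: A, B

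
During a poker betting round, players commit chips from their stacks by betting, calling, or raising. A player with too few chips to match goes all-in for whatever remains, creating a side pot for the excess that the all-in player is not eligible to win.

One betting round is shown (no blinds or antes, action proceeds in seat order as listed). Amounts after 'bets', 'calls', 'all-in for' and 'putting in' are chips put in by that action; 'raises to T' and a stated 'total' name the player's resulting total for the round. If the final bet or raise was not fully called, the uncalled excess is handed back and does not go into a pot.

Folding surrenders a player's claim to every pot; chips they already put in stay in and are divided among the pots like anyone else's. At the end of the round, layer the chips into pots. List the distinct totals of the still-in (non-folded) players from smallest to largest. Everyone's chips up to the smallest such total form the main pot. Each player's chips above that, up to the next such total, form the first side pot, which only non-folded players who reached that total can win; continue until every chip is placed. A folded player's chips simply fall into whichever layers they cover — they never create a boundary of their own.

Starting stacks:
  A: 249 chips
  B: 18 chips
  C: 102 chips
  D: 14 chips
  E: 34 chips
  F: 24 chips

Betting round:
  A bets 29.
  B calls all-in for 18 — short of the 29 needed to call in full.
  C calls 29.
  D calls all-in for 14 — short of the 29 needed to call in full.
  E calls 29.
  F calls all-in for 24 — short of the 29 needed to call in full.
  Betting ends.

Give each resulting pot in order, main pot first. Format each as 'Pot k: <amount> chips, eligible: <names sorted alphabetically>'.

Pot 1: 84 chips, eligible: A, B, C, D, E, F
Pot 2: 20 chips, eligible: A, B, C, E, F
Pot 3: 24 chips, eligible: A, C, E, F
Pot 4: 15 chips, eligible: A, C, E

Derivation:
Contributions: A=29, B=18, C=29, D=14, E=29, F=24
Pot levels (distinct totals of non-folded players): 14, 18, 24, 29
Layer 1-14: 14 each from A, B, C, D, E, F = 14*6 = 84 chips; eligible A, B, C, D, E, F
Layer 15-18: 4 each from A, B, C, E, F = 4*5 = 20 chips; eligible A, B, C, E, F
Layer 19-24: 6 each from A, C, E, F = 6*4 = 24 chips; eligible A, C, E, F
Layer 25-29: 5 each from A, C, E = 5*3 = 15 chips; eligible A, C, E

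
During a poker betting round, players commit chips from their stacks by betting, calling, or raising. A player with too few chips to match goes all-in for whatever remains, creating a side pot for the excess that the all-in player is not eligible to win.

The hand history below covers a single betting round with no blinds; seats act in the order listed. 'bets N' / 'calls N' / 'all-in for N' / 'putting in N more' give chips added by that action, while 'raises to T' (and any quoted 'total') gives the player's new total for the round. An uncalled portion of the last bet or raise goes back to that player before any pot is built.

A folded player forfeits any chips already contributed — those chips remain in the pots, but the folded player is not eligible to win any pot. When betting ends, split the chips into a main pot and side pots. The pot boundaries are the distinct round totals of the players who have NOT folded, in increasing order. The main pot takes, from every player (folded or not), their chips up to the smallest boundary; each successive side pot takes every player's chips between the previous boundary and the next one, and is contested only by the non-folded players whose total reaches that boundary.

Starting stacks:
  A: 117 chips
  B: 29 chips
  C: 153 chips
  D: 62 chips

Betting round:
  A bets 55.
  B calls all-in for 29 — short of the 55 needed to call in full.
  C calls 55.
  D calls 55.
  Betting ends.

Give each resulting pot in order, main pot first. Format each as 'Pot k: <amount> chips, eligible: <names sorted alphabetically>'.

Contributions: A=55, B=29, C=55, D=55
Pot levels (distinct totals of non-folded players): 29, 55
Layer 1-29: 29 each from A, B, C, D = 29*4 = 116 chips; eligible A, B, C, D
Layer 30-55: 26 each from A, C, D = 26*3 = 78 chips; eligible A, C, D

Pot 1: 116 chips, eligible: A, B, C, D
Pot 2: 78 chips, eligible: A, C, D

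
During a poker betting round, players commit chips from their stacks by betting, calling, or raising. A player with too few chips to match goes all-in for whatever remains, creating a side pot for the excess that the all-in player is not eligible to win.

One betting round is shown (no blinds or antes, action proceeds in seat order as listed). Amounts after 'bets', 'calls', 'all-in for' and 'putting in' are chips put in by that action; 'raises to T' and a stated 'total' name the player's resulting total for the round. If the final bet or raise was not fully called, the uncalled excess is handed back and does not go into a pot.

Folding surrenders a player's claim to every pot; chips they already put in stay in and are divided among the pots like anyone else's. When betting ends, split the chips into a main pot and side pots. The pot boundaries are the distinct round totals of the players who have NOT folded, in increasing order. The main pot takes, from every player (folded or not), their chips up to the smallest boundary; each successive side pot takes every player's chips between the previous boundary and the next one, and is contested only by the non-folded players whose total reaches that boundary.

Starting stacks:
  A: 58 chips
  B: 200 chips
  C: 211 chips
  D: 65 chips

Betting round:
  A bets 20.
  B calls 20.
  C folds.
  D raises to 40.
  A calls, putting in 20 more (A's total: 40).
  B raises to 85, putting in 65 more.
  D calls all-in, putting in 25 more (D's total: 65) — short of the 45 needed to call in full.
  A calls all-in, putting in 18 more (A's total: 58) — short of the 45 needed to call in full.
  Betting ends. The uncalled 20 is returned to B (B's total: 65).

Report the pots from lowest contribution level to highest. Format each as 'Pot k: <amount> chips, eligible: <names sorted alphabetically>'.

Contributions (after 20 returned to B): A=58, B=65, D=65
Folded: C
Pot levels (distinct totals of non-folded players): 58, 65
Layer 1-58: 58 each from A, B, D = 58*3 = 174 chips; eligible A, B, D
Layer 59-65: 7 each from B, D = 7*2 = 14 chips; eligible B, D

Pot 1: 174 chips, eligible: A, B, D
Pot 2: 14 chips, eligible: B, D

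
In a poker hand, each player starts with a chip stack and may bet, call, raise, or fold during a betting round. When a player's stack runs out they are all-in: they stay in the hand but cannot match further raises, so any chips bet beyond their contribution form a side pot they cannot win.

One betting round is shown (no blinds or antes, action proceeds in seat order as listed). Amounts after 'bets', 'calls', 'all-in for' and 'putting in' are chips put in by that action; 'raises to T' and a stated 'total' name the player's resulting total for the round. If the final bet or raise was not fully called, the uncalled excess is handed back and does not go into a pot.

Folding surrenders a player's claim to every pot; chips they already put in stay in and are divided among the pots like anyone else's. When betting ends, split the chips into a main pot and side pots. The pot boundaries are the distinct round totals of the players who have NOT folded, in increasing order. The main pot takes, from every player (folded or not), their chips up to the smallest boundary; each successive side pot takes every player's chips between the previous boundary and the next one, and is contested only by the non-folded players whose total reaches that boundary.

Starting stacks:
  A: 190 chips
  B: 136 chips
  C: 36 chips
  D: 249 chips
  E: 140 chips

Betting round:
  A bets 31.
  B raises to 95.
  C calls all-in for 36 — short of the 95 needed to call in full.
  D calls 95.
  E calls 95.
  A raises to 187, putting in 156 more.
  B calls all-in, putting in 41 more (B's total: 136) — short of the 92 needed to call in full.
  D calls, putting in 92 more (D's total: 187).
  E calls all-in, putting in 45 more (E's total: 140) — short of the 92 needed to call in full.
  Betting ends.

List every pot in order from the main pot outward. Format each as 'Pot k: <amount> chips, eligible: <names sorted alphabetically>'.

Pot 1: 180 chips, eligible: A, B, C, D, E
Pot 2: 400 chips, eligible: A, B, D, E
Pot 3: 12 chips, eligible: A, D, E
Pot 4: 94 chips, eligible: A, D

Derivation:
Contributions: A=187, B=136, C=36, D=187, E=140
Pot levels (distinct totals of non-folded players): 36, 136, 140, 187
Layer 1-36: 36 each from A, B, C, D, E = 36*5 = 180 chips; eligible A, B, C, D, E
Layer 37-136: 100 each from A, B, D, E = 100*4 = 400 chips; eligible A, B, D, E
Layer 137-140: 4 each from A, D, E = 4*3 = 12 chips; eligible A, D, E
Layer 141-187: 47 each from A, D = 47*2 = 94 chips; eligible A, D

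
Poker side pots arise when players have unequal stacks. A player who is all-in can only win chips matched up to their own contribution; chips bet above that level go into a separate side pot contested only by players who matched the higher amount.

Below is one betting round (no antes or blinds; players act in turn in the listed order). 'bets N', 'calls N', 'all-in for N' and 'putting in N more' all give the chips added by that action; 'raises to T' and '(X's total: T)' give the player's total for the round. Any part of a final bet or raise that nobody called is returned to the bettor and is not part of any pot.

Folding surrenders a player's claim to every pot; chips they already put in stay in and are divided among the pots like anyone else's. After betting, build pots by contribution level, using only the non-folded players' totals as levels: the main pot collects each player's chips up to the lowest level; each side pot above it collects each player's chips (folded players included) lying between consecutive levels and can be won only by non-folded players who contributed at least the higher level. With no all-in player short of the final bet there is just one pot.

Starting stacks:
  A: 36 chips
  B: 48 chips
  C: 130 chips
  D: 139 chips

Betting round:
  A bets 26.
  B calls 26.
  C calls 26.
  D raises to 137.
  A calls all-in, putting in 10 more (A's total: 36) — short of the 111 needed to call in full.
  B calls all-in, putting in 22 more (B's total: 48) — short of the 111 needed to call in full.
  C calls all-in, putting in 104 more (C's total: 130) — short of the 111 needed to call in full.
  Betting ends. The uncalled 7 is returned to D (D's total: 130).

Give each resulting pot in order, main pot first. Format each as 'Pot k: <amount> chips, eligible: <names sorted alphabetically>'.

Contributions (after 7 returned to D): A=36, B=48, C=130, D=130
Pot levels (distinct totals of non-folded players): 36, 48, 130
Layer 1-36: 36 each from A, B, C, D = 36*4 = 144 chips; eligible A, B, C, D
Layer 37-48: 12 each from B, C, D = 12*3 = 36 chips; eligible B, C, D
Layer 49-130: 82 each from C, D = 82*2 = 164 chips; eligible C, D

Pot 1: 144 chips, eligible: A, B, C, D
Pot 2: 36 chips, eligible: B, C, D
Pot 3: 164 chips, eligible: C, D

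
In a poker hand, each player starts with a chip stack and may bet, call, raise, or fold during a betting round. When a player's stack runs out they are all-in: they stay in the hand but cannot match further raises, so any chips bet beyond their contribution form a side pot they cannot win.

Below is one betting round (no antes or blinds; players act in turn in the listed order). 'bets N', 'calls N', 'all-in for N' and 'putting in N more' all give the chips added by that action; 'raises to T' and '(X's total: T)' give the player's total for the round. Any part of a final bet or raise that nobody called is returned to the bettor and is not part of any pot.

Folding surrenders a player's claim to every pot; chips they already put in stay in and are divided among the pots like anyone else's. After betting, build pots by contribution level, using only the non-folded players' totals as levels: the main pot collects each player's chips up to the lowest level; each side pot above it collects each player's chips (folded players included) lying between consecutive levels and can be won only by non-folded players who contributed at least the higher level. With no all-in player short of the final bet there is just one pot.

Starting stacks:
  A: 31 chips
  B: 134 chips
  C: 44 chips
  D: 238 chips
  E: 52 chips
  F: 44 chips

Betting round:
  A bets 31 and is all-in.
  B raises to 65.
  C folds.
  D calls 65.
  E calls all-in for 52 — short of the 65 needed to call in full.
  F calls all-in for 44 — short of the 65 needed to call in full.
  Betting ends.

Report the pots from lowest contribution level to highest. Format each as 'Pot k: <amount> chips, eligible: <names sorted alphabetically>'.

Contributions: A=31, B=65, D=65, E=52, F=44
Folded: C
Pot levels (distinct totals of non-folded players): 31, 44, 52, 65
Layer 1-31: 31 each from A, B, D, E, F = 31*5 = 155 chips; eligible A, B, D, E, F
Layer 32-44: 13 each from B, D, E, F = 13*4 = 52 chips; eligible B, D, E, F
Layer 45-52: 8 each from B, D, E = 8*3 = 24 chips; eligible B, D, E
Layer 53-65: 13 each from B, D = 13*2 = 26 chips; eligible B, D

Pot 1: 155 chips, eligible: A, B, D, E, F
Pot 2: 52 chips, eligible: B, D, E, F
Pot 3: 24 chips, eligible: B, D, E
Pot 4: 26 chips, eligible: B, D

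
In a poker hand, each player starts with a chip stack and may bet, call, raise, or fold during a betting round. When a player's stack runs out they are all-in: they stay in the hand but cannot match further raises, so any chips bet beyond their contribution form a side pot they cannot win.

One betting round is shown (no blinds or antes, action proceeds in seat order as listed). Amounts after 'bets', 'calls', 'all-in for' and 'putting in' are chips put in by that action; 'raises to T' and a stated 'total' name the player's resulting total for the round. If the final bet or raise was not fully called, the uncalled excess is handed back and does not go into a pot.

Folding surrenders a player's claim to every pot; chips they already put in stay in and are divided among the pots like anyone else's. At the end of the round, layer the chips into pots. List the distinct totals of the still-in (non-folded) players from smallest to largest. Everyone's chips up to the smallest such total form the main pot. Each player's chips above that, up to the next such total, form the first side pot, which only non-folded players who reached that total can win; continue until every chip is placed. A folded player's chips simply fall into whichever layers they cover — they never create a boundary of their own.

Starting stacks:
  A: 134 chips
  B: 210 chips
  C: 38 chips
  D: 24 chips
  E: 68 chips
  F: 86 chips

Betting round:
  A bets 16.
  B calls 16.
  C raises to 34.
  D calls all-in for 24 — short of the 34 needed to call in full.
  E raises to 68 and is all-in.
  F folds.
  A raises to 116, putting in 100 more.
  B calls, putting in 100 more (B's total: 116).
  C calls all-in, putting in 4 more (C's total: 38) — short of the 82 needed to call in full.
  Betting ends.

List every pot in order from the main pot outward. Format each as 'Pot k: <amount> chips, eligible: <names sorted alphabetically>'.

Pot 1: 120 chips, eligible: A, B, C, D, E
Pot 2: 56 chips, eligible: A, B, C, E
Pot 3: 90 chips, eligible: A, B, E
Pot 4: 96 chips, eligible: A, B

Derivation:
Contributions: A=116, B=116, C=38, D=24, E=68
Folded: F
Pot levels (distinct totals of non-folded players): 24, 38, 68, 116
Layer 1-24: 24 each from A, B, C, D, E = 24*5 = 120 chips; eligible A, B, C, D, E
Layer 25-38: 14 each from A, B, C, E = 14*4 = 56 chips; eligible A, B, C, E
Layer 39-68: 30 each from A, B, E = 30*3 = 90 chips; eligible A, B, E
Layer 69-116: 48 each from A, B = 48*2 = 96 chips; eligible A, B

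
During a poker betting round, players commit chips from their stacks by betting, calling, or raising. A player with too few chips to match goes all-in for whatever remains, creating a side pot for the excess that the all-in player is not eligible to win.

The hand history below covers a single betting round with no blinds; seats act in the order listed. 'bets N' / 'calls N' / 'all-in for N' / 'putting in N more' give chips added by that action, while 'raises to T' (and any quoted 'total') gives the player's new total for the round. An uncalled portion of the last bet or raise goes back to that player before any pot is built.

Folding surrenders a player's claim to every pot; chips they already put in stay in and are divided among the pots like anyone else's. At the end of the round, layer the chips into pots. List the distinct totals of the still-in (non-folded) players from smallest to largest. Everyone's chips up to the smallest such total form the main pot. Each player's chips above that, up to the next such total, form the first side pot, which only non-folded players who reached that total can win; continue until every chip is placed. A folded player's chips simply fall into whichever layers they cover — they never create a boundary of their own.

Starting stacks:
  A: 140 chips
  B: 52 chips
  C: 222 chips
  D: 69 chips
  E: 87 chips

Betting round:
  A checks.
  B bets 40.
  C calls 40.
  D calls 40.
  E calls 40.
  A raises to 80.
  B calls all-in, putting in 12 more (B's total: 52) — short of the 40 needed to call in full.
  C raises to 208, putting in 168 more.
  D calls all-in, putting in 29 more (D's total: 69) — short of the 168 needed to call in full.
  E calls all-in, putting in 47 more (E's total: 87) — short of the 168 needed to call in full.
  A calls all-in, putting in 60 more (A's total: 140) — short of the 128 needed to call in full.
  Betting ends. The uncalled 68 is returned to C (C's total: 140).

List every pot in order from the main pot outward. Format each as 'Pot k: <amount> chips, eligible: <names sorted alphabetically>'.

Pot 1: 260 chips, eligible: A, B, C, D, E
Pot 2: 68 chips, eligible: A, C, D, E
Pot 3: 54 chips, eligible: A, C, E
Pot 4: 106 chips, eligible: A, C

Derivation:
Contributions (after 68 returned to C): A=140, B=52, C=140, D=69, E=87
Pot levels (distinct totals of non-folded players): 52, 69, 87, 140
Layer 1-52: 52 each from A, B, C, D, E = 52*5 = 260 chips; eligible A, B, C, D, E
Layer 53-69: 17 each from A, C, D, E = 17*4 = 68 chips; eligible A, C, D, E
Layer 70-87: 18 each from A, C, E = 18*3 = 54 chips; eligible A, C, E
Layer 88-140: 53 each from A, C = 53*2 = 106 chips; eligible A, C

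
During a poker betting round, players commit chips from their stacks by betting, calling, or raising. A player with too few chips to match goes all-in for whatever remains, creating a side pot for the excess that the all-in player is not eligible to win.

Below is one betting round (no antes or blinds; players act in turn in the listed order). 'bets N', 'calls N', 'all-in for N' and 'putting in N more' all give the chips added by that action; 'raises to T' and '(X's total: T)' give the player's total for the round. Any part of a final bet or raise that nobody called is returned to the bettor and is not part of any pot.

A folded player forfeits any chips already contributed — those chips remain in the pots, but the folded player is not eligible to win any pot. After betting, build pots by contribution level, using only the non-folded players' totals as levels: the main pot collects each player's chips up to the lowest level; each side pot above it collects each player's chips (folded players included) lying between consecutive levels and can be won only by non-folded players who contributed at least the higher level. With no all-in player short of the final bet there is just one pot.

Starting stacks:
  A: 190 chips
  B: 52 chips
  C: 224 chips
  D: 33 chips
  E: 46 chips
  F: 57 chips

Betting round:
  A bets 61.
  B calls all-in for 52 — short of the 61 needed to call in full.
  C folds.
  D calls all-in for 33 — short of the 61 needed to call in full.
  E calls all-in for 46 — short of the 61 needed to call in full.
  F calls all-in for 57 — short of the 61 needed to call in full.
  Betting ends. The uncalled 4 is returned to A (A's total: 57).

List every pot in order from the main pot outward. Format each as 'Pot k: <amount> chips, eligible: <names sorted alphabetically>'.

Contributions (after 4 returned to A): A=57, B=52, D=33, E=46, F=57
Folded: C
Pot levels (distinct totals of non-folded players): 33, 46, 52, 57
Layer 1-33: 33 each from A, B, D, E, F = 33*5 = 165 chips; eligible A, B, D, E, F
Layer 34-46: 13 each from A, B, E, F = 13*4 = 52 chips; eligible A, B, E, F
Layer 47-52: 6 each from A, B, F = 6*3 = 18 chips; eligible A, B, F
Layer 53-57: 5 each from A, F = 5*2 = 10 chips; eligible A, F

Pot 1: 165 chips, eligible: A, B, D, E, F
Pot 2: 52 chips, eligible: A, B, E, F
Pot 3: 18 chips, eligible: A, B, F
Pot 4: 10 chips, eligible: A, F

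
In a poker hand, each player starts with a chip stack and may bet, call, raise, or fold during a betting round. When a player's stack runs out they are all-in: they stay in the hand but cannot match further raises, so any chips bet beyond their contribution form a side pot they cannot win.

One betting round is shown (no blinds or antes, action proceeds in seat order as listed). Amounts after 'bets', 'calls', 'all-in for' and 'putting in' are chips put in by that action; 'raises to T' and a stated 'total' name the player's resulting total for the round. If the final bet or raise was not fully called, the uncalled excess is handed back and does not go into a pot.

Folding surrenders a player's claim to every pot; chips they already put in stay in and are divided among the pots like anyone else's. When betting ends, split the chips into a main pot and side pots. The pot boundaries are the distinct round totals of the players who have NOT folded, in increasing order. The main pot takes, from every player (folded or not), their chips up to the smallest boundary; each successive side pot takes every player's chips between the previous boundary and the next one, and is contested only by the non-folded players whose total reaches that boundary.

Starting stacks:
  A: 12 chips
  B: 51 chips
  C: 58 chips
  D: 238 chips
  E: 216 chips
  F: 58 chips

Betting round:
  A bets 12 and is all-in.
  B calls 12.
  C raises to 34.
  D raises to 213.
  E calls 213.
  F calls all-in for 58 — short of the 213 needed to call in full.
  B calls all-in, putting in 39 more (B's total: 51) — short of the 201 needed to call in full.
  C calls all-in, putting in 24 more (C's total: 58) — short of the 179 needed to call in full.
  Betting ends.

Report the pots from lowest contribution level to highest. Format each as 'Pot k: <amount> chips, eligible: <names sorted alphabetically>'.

Pot 1: 72 chips, eligible: A, B, C, D, E, F
Pot 2: 195 chips, eligible: B, C, D, E, F
Pot 3: 28 chips, eligible: C, D, E, F
Pot 4: 310 chips, eligible: D, E

Derivation:
Contributions: A=12, B=51, C=58, D=213, E=213, F=58
Pot levels (distinct totals of non-folded players): 12, 51, 58, 213
Layer 1-12: 12 each from A, B, C, D, E, F = 12*6 = 72 chips; eligible A, B, C, D, E, F
Layer 13-51: 39 each from B, C, D, E, F = 39*5 = 195 chips; eligible B, C, D, E, F
Layer 52-58: 7 each from C, D, E, F = 7*4 = 28 chips; eligible C, D, E, F
Layer 59-213: 155 each from D, E = 155*2 = 310 chips; eligible D, E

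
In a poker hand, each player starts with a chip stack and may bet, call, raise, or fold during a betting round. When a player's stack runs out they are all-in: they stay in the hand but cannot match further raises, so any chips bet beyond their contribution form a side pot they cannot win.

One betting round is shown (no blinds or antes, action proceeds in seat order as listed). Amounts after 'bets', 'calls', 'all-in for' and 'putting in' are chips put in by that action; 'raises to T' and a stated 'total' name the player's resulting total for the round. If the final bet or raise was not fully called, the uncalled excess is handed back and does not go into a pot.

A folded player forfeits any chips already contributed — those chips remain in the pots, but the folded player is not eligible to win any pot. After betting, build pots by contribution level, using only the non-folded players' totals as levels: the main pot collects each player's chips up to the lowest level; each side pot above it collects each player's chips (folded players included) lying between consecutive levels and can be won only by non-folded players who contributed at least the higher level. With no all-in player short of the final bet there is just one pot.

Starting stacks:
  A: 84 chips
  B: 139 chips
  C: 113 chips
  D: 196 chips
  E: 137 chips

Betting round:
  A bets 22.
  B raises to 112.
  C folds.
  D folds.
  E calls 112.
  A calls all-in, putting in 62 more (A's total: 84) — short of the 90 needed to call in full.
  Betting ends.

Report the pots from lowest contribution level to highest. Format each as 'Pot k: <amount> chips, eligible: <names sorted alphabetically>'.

Contributions: A=84, B=112, E=112
Folded: C, D
Pot levels (distinct totals of non-folded players): 84, 112
Layer 1-84: 84 each from A, B, E = 84*3 = 252 chips; eligible A, B, E
Layer 85-112: 28 each from B, E = 28*2 = 56 chips; eligible B, E

Pot 1: 252 chips, eligible: A, B, E
Pot 2: 56 chips, eligible: B, E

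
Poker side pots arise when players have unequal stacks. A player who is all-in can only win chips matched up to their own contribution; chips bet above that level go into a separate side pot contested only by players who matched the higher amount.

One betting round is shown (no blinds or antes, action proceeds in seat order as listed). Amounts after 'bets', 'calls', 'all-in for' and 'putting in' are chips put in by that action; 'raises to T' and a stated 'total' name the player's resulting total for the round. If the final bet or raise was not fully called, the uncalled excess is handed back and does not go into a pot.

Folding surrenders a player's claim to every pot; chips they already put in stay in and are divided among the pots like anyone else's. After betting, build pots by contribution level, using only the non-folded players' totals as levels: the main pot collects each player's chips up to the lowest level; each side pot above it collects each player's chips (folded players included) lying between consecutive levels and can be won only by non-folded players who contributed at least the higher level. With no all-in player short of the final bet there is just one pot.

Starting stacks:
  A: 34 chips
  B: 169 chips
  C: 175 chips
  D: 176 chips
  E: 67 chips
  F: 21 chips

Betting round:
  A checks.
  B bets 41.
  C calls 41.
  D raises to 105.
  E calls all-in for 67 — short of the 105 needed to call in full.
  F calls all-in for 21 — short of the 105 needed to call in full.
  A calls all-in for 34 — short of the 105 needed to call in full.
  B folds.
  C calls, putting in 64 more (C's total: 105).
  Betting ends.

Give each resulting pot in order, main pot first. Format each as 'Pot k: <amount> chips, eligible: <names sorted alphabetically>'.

Contributions: A=34, B=41, C=105, D=105, E=67, F=21
Folded: B
Pot levels (distinct totals of non-folded players): 21, 34, 67, 105
Layer 1-21: 21 each from A, B, C, D, E, F = 21*6 = 126 chips; eligible A, C, D, E, F
Layer 22-34: 13 each from A, B, C, D, E = 13*5 = 65 chips; eligible A, C, D, E
Layer 35-67: B 7 + C 33 + D 33 + E 33 = 106 chips; eligible C, D, E
Layer 68-105: 38 each from C, D = 38*2 = 76 chips; eligible C, D

Pot 1: 126 chips, eligible: A, C, D, E, F
Pot 2: 65 chips, eligible: A, C, D, E
Pot 3: 106 chips, eligible: C, D, E
Pot 4: 76 chips, eligible: C, D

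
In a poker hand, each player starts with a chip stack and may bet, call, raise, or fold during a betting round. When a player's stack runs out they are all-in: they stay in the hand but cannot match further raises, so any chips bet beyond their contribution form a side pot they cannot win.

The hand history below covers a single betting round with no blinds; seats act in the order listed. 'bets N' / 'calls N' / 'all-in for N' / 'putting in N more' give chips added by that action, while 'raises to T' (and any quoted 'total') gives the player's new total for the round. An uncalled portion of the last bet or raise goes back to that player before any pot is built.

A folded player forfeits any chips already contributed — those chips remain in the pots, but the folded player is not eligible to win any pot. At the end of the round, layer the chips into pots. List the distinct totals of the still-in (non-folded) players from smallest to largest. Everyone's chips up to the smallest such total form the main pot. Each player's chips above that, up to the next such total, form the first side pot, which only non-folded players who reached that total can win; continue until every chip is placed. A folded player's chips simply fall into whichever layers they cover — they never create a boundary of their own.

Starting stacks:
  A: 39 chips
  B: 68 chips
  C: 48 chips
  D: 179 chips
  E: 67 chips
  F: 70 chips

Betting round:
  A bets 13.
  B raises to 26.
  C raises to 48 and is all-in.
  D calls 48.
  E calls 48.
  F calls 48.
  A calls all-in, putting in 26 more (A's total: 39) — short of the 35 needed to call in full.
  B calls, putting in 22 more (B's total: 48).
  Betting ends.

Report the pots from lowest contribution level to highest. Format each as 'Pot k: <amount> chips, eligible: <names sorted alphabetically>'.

Pot 1: 234 chips, eligible: A, B, C, D, E, F
Pot 2: 45 chips, eligible: B, C, D, E, F

Derivation:
Contributions: A=39, B=48, C=48, D=48, E=48, F=48
Pot levels (distinct totals of non-folded players): 39, 48
Layer 1-39: 39 each from A, B, C, D, E, F = 39*6 = 234 chips; eligible A, B, C, D, E, F
Layer 40-48: 9 each from B, C, D, E, F = 9*5 = 45 chips; eligible B, C, D, E, F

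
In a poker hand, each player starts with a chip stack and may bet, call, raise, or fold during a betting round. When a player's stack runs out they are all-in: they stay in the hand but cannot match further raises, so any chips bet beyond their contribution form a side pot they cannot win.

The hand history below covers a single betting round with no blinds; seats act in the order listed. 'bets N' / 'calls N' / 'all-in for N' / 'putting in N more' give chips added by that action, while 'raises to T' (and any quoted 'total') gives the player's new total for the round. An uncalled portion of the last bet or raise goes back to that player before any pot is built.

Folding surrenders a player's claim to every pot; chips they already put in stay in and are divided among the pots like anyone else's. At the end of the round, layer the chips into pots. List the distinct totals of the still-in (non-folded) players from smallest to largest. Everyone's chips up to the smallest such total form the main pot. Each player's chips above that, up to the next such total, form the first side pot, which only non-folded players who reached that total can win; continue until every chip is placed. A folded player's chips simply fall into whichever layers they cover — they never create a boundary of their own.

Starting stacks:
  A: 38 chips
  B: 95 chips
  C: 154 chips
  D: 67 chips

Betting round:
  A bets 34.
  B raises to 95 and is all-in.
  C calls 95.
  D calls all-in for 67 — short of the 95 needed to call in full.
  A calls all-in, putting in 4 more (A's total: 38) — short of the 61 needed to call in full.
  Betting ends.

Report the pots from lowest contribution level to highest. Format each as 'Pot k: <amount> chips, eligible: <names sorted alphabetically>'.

Contributions: A=38, B=95, C=95, D=67
Pot levels (distinct totals of non-folded players): 38, 67, 95
Layer 1-38: 38 each from A, B, C, D = 38*4 = 152 chips; eligible A, B, C, D
Layer 39-67: 29 each from B, C, D = 29*3 = 87 chips; eligible B, C, D
Layer 68-95: 28 each from B, C = 28*2 = 56 chips; eligible B, C

Pot 1: 152 chips, eligible: A, B, C, D
Pot 2: 87 chips, eligible: B, C, D
Pot 3: 56 chips, eligible: B, C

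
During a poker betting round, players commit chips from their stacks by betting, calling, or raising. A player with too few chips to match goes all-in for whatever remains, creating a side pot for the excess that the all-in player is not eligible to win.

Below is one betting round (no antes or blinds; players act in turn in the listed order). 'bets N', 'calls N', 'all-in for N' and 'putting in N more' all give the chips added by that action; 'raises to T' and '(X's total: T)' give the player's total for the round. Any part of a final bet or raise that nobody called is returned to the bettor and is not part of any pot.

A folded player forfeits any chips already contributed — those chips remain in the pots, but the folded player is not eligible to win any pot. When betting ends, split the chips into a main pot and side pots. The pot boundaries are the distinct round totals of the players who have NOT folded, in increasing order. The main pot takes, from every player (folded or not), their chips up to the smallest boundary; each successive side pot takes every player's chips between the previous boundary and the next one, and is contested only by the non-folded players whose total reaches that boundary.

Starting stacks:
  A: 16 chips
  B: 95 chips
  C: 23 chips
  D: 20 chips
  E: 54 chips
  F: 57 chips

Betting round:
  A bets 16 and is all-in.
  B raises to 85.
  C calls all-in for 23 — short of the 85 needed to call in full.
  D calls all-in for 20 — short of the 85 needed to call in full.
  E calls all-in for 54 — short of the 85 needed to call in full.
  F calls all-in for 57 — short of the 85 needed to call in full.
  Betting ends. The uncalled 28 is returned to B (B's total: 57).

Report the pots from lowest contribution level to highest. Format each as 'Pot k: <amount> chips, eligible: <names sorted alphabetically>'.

Contributions (after 28 returned to B): A=16, B=57, C=23, D=20, E=54, F=57
Pot levels (distinct totals of non-folded players): 16, 20, 23, 54, 57
Layer 1-16: 16 each from A, B, C, D, E, F = 16*6 = 96 chips; eligible A, B, C, D, E, F
Layer 17-20: 4 each from B, C, D, E, F = 4*5 = 20 chips; eligible B, C, D, E, F
Layer 21-23: 3 each from B, C, E, F = 3*4 = 12 chips; eligible B, C, E, F
Layer 24-54: 31 each from B, E, F = 31*3 = 93 chips; eligible B, E, F
Layer 55-57: 3 each from B, F = 3*2 = 6 chips; eligible B, F

Pot 1: 96 chips, eligible: A, B, C, D, E, F
Pot 2: 20 chips, eligible: B, C, D, E, F
Pot 3: 12 chips, eligible: B, C, E, F
Pot 4: 93 chips, eligible: B, E, F
Pot 5: 6 chips, eligible: B, F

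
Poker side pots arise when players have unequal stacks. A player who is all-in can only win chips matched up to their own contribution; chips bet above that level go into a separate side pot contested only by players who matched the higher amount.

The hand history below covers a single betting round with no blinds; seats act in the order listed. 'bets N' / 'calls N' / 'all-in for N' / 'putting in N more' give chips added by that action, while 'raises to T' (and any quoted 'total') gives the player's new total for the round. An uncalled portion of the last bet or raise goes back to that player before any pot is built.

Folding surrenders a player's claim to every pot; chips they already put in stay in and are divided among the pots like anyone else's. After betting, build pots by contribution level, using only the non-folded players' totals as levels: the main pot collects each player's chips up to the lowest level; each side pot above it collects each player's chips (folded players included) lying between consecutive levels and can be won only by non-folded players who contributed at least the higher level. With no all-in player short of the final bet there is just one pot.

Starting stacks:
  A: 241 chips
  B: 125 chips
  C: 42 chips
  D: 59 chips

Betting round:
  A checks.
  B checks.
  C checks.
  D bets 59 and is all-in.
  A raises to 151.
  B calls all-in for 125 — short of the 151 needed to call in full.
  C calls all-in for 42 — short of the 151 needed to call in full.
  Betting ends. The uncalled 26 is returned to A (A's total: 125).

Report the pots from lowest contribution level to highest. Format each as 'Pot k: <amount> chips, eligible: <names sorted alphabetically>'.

Pot 1: 168 chips, eligible: A, B, C, D
Pot 2: 51 chips, eligible: A, B, D
Pot 3: 132 chips, eligible: A, B

Derivation:
Contributions (after 26 returned to A): A=125, B=125, C=42, D=59
Pot levels (distinct totals of non-folded players): 42, 59, 125
Layer 1-42: 42 each from A, B, C, D = 42*4 = 168 chips; eligible A, B, C, D
Layer 43-59: 17 each from A, B, D = 17*3 = 51 chips; eligible A, B, D
Layer 60-125: 66 each from A, B = 66*2 = 132 chips; eligible A, B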